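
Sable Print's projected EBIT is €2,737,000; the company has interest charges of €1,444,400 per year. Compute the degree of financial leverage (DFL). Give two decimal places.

2.12

Annual interest charges come to €1,444,400.00.
DFL = EBIT ÷ (EBIT − I) = €2,737,000 ÷ (€2,737,000 − €1,444,400.00) = €2,737,000 ÷ €1,292,600.00 = 2.1174.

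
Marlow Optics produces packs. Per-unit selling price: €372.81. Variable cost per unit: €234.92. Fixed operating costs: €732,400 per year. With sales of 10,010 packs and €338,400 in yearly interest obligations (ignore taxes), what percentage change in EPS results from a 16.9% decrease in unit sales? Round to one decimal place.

Contribution at this volume is 10,010 × €137.89 = €1,380,278.90.
EBIT = €1,380,278.90 − €732,400 = €647,878.90.
After interest of €338,400.00, pre-tax earnings = €309,478.90.
Degree of combined leverage = contribution ÷ (EBIT − I) = €1,380,278.90 ÷ €309,478.90 = 4.4600.
%ΔEPS = DCL × %ΔSales = 4.4600 × -16.9% = -75.4%.

-75.4%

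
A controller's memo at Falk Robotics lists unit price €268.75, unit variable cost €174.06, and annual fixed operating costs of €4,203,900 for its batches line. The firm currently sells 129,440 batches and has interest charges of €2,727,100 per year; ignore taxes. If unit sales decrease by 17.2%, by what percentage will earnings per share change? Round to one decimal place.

-39.6%

At 129,440 units, contribution = 129,440 × €94.69 = €12,256,673.60.
Operating income = contribution − fixed costs = €12,256,673.60 − €4,203,900 = €8,052,773.60.
Interest = €2,727,100.00, so EBIT − I = €5,325,673.60.
Degree of combined leverage = contribution ÷ (EBIT − I) = €12,256,673.60 ÷ €5,325,673.60 = 2.3014.
%ΔEPS = DCL × %ΔSales = 2.3014 × -17.2% = -39.6%.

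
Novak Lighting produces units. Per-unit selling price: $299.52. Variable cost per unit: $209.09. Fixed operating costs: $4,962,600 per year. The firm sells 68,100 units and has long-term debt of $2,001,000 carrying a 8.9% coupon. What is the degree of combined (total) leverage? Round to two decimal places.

6.05

Total contribution margin = 68,100 × $90.43 = $6,158,283.00.
Operating income = contribution − fixed costs = $6,158,283.00 − $4,962,600 = $1,195,683.00. Interest = $178,089.00, so EBIT − I = $1,017,594.00.
Degree of total leverage = total CM / (EBIT − interest) = $6,158,283.00 / $1,017,594.00 = 6.0518.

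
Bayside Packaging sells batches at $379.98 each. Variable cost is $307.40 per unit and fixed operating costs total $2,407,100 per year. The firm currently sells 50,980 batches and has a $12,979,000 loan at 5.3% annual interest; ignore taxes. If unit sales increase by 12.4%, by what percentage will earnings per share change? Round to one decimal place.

Total contribution margin = 50,980 × $72.58 = $3,700,128.40.
EBIT = $3,700,128.40 − $2,407,100 = $1,293,028.40.
Interest = $687,887.00, so EBIT − I = $605,141.40.
Degree of combined leverage = contribution ÷ (EBIT − I) = $3,700,128.40 ÷ $605,141.40 = 6.1145.
EPS therefore changes by 6.1145 × (+12.4%) = +75.8%.

+75.8%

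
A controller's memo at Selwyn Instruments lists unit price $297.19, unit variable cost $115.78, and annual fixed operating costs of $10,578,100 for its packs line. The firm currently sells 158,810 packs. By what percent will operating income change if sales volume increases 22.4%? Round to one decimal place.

+35.4%

At 158,810 units, contribution = 158,810 × $181.41 = $28,809,722.10.
EBIT = $28,809,722.10 − $10,578,100 = $18,231,622.10.
Degree of operating leverage = $28,809,722.10 / $18,231,622.10 = 1.5802.
Operating income changes by 1.5802 × +22.4% = +35.4%.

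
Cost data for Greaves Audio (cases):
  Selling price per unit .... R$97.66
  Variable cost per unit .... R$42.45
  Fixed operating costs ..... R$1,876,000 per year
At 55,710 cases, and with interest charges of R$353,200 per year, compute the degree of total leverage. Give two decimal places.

Contribution at this volume is 55,710 × R$55.21 = R$3,075,749.10.
Subtracting fixed costs: EBIT = R$3,075,749.10 − R$1,876,000 = R$1,199,749.10. Interest = R$353,200.00, so EBIT − I = R$846,549.10.
Degree of total leverage = total CM / (EBIT − interest) = R$3,075,749.10 / R$846,549.10 = 3.6333.

3.63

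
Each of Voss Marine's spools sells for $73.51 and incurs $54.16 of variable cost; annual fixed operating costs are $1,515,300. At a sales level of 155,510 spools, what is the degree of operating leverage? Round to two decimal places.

At 155,510 units, contribution = 155,510 × $19.35 = $3,009,118.50.
Operating income = contribution − fixed costs = $3,009,118.50 − $1,515,300 = $1,493,818.50.
Degree of operating leverage = $3,009,118.50 / $1,493,818.50 = 2.0144.

2.01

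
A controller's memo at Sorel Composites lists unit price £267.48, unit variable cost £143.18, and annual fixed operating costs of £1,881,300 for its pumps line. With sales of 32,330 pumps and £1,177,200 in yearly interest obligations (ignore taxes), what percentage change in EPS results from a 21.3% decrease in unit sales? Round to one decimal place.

-89.2%

Total contribution margin = 32,330 × £124.30 = £4,018,619.00.
Subtracting fixed costs: EBIT = £4,018,619.00 − £1,881,300 = £2,137,319.00.
After interest of £1,177,200.00, pre-tax earnings = £960,119.00.
Degree of combined leverage = contribution ÷ (EBIT − I) = £4,018,619.00 ÷ £960,119.00 = 4.1855.
EPS therefore changes by 4.1855 × (-21.3%) = -89.2%.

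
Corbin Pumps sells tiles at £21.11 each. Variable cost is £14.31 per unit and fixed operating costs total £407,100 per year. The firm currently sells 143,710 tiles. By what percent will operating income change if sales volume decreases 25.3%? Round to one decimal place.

-43.4%

At 143,710 units, contribution = 143,710 × £6.80 = £977,228.00.
Subtracting fixed costs: EBIT = £977,228.00 − £407,100 = £570,128.00.
Degree of operating leverage = £977,228.00 / £570,128.00 = 1.7141.
%ΔEBIT = DOL × %ΔSales = 1.7141 × -25.3% = -43.4%.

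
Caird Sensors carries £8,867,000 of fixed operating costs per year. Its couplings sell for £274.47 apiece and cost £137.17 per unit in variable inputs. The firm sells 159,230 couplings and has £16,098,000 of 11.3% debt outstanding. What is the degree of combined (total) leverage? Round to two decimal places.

1.96

Total contribution margin = 159,230 × £137.30 = £21,862,279.00.
EBIT = £21,862,279.00 − £8,867,000 = £12,995,279.00. Interest = £1,819,074.00, so EBIT − I = £11,176,205.00.
Degree of total leverage = total CM / (EBIT − interest) = £21,862,279.00 / £11,176,205.00 = 1.9561.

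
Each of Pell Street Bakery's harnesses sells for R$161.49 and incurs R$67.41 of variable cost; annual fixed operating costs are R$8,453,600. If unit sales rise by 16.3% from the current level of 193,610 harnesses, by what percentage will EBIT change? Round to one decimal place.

Contribution at this volume is 193,610 × R$94.08 = R$18,214,828.80.
EBIT = R$18,214,828.80 − R$8,453,600 = R$9,761,228.80.
Degree of operating leverage = R$18,214,828.80 / R$9,761,228.80 = 1.8660.
So EBIT moves 1.8660 × (+16.3%) = +30.4%.

+30.4%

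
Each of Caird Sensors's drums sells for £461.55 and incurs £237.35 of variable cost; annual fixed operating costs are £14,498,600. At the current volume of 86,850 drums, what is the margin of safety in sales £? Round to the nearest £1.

£10,238,031

Contribution margin per unit = £461.55 − £237.35 = £224.20. Break-even units = £14,498,600 ÷ £224.20 = 64,668.15; break-even revenue = 64,668.15 × £461.55 = £29,847,586.22.
Actual sales revenue = 86,850 × £461.55 = £40,085,617.50.
Margin of safety = £40,085,617.50 − £29,847,586.22 = £10,238,031.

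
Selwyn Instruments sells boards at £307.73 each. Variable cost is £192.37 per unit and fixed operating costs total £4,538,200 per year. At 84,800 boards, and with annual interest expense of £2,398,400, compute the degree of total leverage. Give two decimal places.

Contribution at this volume is 84,800 × £115.36 = £9,782,528.00.
Operating income = contribution − fixed costs = £9,782,528.00 − £4,538,200 = £5,244,328.00. Interest = £2,398,400.00, so EBIT − I = £2,845,928.00.
Degree of total leverage = total CM / (EBIT − interest) = £9,782,528.00 / £2,845,928.00 = 3.4374.

3.44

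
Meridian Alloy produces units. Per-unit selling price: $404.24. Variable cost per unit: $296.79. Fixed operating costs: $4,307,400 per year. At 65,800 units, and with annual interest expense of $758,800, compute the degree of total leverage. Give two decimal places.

3.53

Total contribution margin = 65,800 × $107.45 = $7,070,210.00.
Subtracting fixed costs: EBIT = $7,070,210.00 − $4,307,400 = $2,762,810.00. Interest = $758,800.00.
DOL = $7,070,210.00 ÷ $2,762,810.00 = 2.5591; DFL = $2,762,810.00 ÷ $2,004,010.00 = 1.3786.
DCL = DOL × DFL = 2.5591 × 1.3786 = 3.5280.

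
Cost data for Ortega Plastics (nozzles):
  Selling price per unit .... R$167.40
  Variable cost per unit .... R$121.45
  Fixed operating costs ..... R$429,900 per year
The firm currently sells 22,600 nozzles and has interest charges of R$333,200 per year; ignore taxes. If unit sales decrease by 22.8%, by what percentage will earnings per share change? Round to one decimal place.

At 22,600 units, contribution = 22,600 × R$45.95 = R$1,038,470.00.
Subtracting fixed costs: EBIT = R$1,038,470.00 − R$429,900 = R$608,570.00.
After interest of R$333,200.00, pre-tax earnings = R$275,370.00.
DCL = total CM / (EBIT − I) = R$1,038,470.00 / R$275,370.00 = 3.7712.
%ΔEPS = DCL × %ΔSales = 3.7712 × -22.8% = -86.0%.

-86.0%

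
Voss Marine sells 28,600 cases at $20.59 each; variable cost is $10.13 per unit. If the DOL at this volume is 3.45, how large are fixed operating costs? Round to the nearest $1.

$212,444

Total contribution margin = 28,600 × $10.46 = $299,156.00.
DOL = contribution / EBIT, so EBIT = $299,156.00 / 3.45 = $86,711.88.
And FC = contribution − EBIT = $299,156.00 − $86,711.88 = $212,444.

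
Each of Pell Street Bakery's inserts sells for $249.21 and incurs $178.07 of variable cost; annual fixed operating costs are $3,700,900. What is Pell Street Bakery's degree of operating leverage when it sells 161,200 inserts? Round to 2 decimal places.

1.48

Contribution at this volume is 161,200 × $71.14 = $11,467,768.00.
EBIT = $11,467,768.00 − $3,700,900 = $7,766,868.00.
So DOL = total CM / EBIT = $11,467,768.00 / $7,766,868.00 = 1.4765.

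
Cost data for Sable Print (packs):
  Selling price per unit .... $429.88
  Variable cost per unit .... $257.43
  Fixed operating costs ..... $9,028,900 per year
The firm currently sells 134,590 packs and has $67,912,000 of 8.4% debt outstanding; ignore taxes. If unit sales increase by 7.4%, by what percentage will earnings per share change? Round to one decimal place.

At 134,590 units, contribution = 134,590 × $172.45 = $23,210,045.50.
EBIT = $23,210,045.50 − $9,028,900 = $14,181,145.50.
After interest of $5,704,608.00, pre-tax earnings = $8,476,537.50.
DCL = total CM / (EBIT − I) = $23,210,045.50 / $8,476,537.50 = 2.7382.
EPS therefore changes by 2.7382 × (+7.4%) = +20.3%.

+20.3%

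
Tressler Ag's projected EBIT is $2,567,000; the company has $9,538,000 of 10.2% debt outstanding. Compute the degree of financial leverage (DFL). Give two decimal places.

1.61

Annual interest charges come to $972,876.00.
DFL = EBIT ÷ (EBIT − I) = $2,567,000 ÷ ($2,567,000 − $972,876.00) = $2,567,000 ÷ $1,594,124.00 = 1.6103.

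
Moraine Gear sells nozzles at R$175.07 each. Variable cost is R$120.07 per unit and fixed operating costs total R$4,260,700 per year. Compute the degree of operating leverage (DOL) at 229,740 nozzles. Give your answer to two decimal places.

At 229,740 units, contribution = 229,740 × R$55.00 = R$12,635,700.00.
Subtracting fixed costs: EBIT = R$12,635,700.00 − R$4,260,700 = R$8,375,000.00.
So DOL = total CM / EBIT = R$12,635,700.00 / R$8,375,000.00 = 1.5087.

1.51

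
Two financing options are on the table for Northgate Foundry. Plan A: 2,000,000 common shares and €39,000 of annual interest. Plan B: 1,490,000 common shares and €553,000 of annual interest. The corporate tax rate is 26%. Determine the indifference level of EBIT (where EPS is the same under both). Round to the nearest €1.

€2,054,686

Set EPS_A = EPS_B: (EBIT − €39,000)(1 − 0.26) ÷ 2,000,000 = (EBIT − €553,000)(1 − 0.26) ÷ 1,490,000.
The (1 − t) factor cancels: (EBIT − 39,000) × 1,490,000 = (EBIT − 553,000) × 2,000,000.
EBIT × (2,000,000 − 1,490,000) = 553,000 × 2,000,000 − 39,000 × 1,490,000 = 1,047,890,000,000, so EBIT = 1,047,890,000,000 ÷ 510,000 = 2,054,686.27.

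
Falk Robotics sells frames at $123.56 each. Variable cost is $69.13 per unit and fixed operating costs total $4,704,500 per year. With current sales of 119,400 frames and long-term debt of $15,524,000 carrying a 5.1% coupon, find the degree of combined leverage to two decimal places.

6.48

Contribution at this volume is 119,400 × $54.43 = $6,498,942.00.
EBIT = $6,498,942.00 − $4,704,500 = $1,794,442.00. Interest = $791,724.00, so EBIT − I = $1,002,718.00.
DCL = contribution ÷ (EBIT − I) = $6,498,942.00 ÷ $1,002,718.00 = 6.4813.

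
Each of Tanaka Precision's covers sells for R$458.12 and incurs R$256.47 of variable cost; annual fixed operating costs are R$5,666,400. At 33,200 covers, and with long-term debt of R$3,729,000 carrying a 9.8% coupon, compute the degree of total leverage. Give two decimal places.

Contribution at this volume is 33,200 × R$201.65 = R$6,694,780.00.
Subtracting fixed costs: EBIT = R$6,694,780.00 − R$5,666,400 = R$1,028,380.00. Interest = R$365,442.00.
DOL = R$6,694,780.00 ÷ R$1,028,380.00 = 6.5100; DFL = R$1,028,380.00 ÷ R$662,938.00 = 1.5512.
DCL = DOL × DFL = 6.5100 × 1.5512 = 10.0983.

10.10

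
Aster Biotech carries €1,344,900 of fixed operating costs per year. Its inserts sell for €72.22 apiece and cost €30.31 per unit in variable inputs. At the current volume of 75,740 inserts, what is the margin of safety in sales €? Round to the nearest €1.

Each unit contributes €72.22 − €30.31 = €41.91. Break-even units = €1,344,900 ÷ €41.91 = 32,090.19; break-even revenue = 32,090.19 × €72.22 = €2,317,553.76.
Actual sales revenue = 75,740 × €72.22 = €5,469,942.80.
Margin of safety = €5,469,942.80 − €2,317,553.76 = €3,152,389.

€3,152,389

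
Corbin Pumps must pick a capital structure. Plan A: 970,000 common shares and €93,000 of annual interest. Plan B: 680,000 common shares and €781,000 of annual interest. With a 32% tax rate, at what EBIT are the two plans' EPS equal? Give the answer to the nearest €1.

At indifference, (EBIT − 93,000)(1 − t)/970,000 = (EBIT − 781,000)(1 − t)/680,000.
Cancelling (1 − t) and cross-multiplying: 680,000·(EBIT − 93,000) = 970,000·(EBIT − 781,000).
Solving, EBIT = (781,000·970,000 − 93,000·680,000) / (970,000 − 680,000) = 694,330,000,000 / 290,000 = 2,394,241.38.

€2,394,241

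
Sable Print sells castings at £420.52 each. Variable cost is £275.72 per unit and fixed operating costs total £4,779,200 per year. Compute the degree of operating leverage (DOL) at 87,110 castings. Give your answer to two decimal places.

1.61

At 87,110 units, contribution = 87,110 × £144.80 = £12,613,528.00.
EBIT = £12,613,528.00 − £4,779,200 = £7,834,328.00.
DOL = contribution ÷ EBIT = £12,613,528.00 ÷ £7,834,328.00 = 1.6100.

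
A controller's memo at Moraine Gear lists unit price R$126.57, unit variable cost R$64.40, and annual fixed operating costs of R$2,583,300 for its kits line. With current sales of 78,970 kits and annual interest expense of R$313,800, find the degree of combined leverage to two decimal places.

Contribution at this volume is 78,970 × R$62.17 = R$4,909,564.90.
Operating income = contribution − fixed costs = R$4,909,564.90 − R$2,583,300 = R$2,326,264.90. Interest = R$313,800.00.
DOL = R$4,909,564.90 ÷ R$2,326,264.90 = 2.1105; DFL = R$2,326,264.90 ÷ R$2,012,464.90 = 1.1559.
Combined leverage = 2.1105 × 1.1559 = 2.4395.

2.44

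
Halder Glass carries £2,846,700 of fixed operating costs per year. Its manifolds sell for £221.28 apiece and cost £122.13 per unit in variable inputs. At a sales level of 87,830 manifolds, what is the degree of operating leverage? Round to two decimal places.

At 87,830 units, contribution = 87,830 × £99.15 = £8,708,344.50.
EBIT = £8,708,344.50 − £2,846,700 = £5,861,644.50.
So DOL = total CM / EBIT = £8,708,344.50 / £5,861,644.50 = 1.4856.

1.49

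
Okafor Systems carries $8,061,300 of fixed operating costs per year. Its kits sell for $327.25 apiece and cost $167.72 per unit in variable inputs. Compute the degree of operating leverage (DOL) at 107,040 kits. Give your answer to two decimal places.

1.89

Contribution at this volume is 107,040 × $159.53 = $17,076,091.20.
EBIT = $17,076,091.20 − $8,061,300 = $9,014,791.20.
DOL = contribution ÷ EBIT = $17,076,091.20 ÷ $9,014,791.20 = 1.8942.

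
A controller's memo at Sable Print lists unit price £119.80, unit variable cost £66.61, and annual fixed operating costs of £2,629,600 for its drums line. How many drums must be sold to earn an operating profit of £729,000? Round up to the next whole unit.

Unit CM = price − variable cost = £119.80 − £66.61 = £53.19.
Required volume = (fixed costs + target profit) ÷ CM = (£2,629,600 + £729,000) ÷ £53.19 = 63,143.45, so 63,144 drums.

63,144 drums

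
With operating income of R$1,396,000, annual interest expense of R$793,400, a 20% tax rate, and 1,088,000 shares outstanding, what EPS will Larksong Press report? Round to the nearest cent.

R$0.44

Pre-tax income = R$1,396,000 − R$793,400.00 = R$602,600.00.
Net income = R$602,600.00 × (1 − 0.20) = R$482,080.00.
Per share: R$482,080.00 / 1,088,000 shares = R$0.44.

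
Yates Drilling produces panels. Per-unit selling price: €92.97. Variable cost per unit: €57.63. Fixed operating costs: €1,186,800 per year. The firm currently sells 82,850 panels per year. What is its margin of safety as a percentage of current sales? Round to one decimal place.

Contribution margin per unit = €92.97 − €57.63 = €35.34. Break-even units = €1,186,800 ÷ €35.34 = 33,582.34; break-even revenue = 33,582.34 × €92.97 = €3,122,150.42.
Current sales = 82,850 × €92.97 = €7,702,564.50.
Margin of safety = (€7,702,564.50 − €3,122,150.42) ÷ €7,702,564.50 = 59.5%.

59.5%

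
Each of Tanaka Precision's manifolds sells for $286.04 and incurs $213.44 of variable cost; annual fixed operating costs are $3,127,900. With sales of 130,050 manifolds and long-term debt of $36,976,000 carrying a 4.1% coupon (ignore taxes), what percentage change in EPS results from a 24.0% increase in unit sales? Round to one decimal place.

+47.2%

Contribution at this volume is 130,050 × $72.60 = $9,441,630.00.
Subtracting fixed costs: EBIT = $9,441,630.00 − $3,127,900 = $6,313,730.00.
Interest = $1,516,016.00, so EBIT − I = $4,797,714.00.
Degree of combined leverage = contribution ÷ (EBIT − I) = $9,441,630.00 ÷ $4,797,714.00 = 1.9679.
%ΔEPS = DCL × %ΔSales = 1.9679 × +24.0% = +47.2%.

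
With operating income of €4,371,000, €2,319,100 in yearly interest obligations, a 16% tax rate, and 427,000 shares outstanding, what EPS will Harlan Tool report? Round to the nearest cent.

Pre-tax income = €4,371,000 − €2,319,100.00 = €2,051,900.00.
Net income = €2,051,900.00 × (1 − 0.16) = €1,723,596.00.
EPS = €1,723,596.00 ÷ 427,000 = €4.04.

€4.04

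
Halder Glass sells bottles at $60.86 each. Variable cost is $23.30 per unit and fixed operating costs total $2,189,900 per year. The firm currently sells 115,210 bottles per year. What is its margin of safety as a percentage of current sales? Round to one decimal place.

49.4%

Unit CM = price − variable cost = $60.86 − $23.30 = $37.56. Break-even units = $2,189,900 ÷ $37.56 = 58,304.05; break-even revenue = 58,304.05 × $60.86 = $3,548,384.29.
Actual sales revenue = 115,210 × $60.86 = $7,011,680.60.
Margin of safety = ($7,011,680.60 − $3,548,384.29) ÷ $7,011,680.60 = 49.4%.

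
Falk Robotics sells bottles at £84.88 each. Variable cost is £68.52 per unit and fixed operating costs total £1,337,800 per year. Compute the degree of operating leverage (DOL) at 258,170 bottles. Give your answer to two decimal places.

1.46

Total contribution margin = 258,170 × £16.36 = £4,223,661.20.
EBIT = £4,223,661.20 − £1,337,800 = £2,885,861.20.
Degree of operating leverage = £4,223,661.20 / £2,885,861.20 = 1.4636.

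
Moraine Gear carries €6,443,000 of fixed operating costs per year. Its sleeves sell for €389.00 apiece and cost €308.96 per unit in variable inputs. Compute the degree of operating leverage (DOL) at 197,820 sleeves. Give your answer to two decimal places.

1.69

Total contribution margin = 197,820 × €80.04 = €15,833,512.80.
Subtracting fixed costs: EBIT = €15,833,512.80 − €6,443,000 = €9,390,512.80.
So DOL = total CM / EBIT = €15,833,512.80 / €9,390,512.80 = 1.6861.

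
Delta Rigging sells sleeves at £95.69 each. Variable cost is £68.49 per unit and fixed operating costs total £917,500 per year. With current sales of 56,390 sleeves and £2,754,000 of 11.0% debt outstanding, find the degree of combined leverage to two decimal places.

At 56,390 units, contribution = 56,390 × £27.20 = £1,533,808.00.
Subtracting fixed costs: EBIT = £1,533,808.00 − £917,500 = £616,308.00. Interest = £302,940.00, so EBIT − I = £313,368.00.
DCL = contribution ÷ (EBIT − I) = £1,533,808.00 ÷ £313,368.00 = 4.8946.

4.89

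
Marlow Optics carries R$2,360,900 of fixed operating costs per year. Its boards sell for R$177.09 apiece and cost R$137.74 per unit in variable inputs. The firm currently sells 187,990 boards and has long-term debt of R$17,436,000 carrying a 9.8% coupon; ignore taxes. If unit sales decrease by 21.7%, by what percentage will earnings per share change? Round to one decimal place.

-48.2%

At 187,990 units, contribution = 187,990 × R$39.35 = R$7,397,406.50.
Subtracting fixed costs: EBIT = R$7,397,406.50 − R$2,360,900 = R$5,036,506.50.
After interest of R$1,708,728.00, pre-tax earnings = R$3,327,778.50.
DCL = total CM / (EBIT − I) = R$7,397,406.50 / R$3,327,778.50 = 2.2229.
EPS therefore changes by 2.2229 × (-21.7%) = -48.2%.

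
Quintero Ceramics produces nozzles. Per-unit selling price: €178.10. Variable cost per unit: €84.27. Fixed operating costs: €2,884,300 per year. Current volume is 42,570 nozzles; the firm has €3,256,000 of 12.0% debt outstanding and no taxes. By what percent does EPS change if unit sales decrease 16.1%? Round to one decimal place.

Contribution at this volume is 42,570 × €93.83 = €3,994,343.10.
Subtracting fixed costs: EBIT = €3,994,343.10 − €2,884,300 = €1,110,043.10.
Interest = €390,720.00, so EBIT − I = €719,323.10.
Degree of combined leverage = contribution ÷ (EBIT − I) = €3,994,343.10 ÷ €719,323.10 = 5.5529.
%ΔEPS = DCL × %ΔSales = 5.5529 × -16.1% = -89.4%.

-89.4%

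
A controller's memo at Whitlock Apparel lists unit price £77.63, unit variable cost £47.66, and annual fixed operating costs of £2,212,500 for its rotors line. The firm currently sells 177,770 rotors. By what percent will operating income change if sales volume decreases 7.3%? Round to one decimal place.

-12.5%

Total contribution margin = 177,770 × £29.97 = £5,327,766.90.
Subtracting fixed costs: EBIT = £5,327,766.90 − £2,212,500 = £3,115,266.90.
DOL = contribution ÷ EBIT = £5,327,766.90 ÷ £3,115,266.90 = 1.7102.
Operating income changes by 1.7102 × -7.3% = -12.5%.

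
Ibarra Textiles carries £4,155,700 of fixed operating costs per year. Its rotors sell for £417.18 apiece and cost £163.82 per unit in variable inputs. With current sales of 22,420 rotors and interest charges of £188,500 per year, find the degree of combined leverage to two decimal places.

4.25

Contribution at this volume is 22,420 × £253.36 = £5,680,331.20.
EBIT = £5,680,331.20 − £4,155,700 = £1,524,631.20. Interest = £188,500.00, so EBIT − I = £1,336,131.20.
Degree of total leverage = total CM / (EBIT − interest) = £5,680,331.20 / £1,336,131.20 = 4.2513.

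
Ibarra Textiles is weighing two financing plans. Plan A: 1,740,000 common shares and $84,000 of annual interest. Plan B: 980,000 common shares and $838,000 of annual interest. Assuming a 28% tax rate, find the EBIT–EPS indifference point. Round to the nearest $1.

Set EPS_A = EPS_B: (EBIT − $84,000)(1 − 0.28) ÷ 1,740,000 = (EBIT − $838,000)(1 − 0.28) ÷ 980,000.
The (1 − t) factor cancels: (EBIT − 84,000) × 980,000 = (EBIT − 838,000) × 1,740,000.
Solving, EBIT = (838,000·1,740,000 − 84,000·980,000) / (1,740,000 − 980,000) = 1,375,800,000,000 / 760,000 = 1,810,263.16.

$1,810,263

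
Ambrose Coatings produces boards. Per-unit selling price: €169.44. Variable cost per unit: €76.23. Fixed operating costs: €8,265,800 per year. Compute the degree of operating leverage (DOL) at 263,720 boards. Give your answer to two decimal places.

1.51

Contribution at this volume is 263,720 × €93.21 = €24,581,341.20.
Operating income = contribution − fixed costs = €24,581,341.20 − €8,265,800 = €16,315,541.20.
DOL = contribution ÷ EBIT = €24,581,341.20 ÷ €16,315,541.20 = 1.5066.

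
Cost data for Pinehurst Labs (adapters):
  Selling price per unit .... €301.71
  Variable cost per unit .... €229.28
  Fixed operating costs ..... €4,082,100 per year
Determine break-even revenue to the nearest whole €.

CM per unit = €301.71 − €229.28 = €72.43; CM ratio = €72.43 / €301.71 = 0.2401.
Break-even revenue = fixed costs × price ÷ CM = €4,082,100 × €301.71 ÷ €72.43 = €17,004,147.

€17,004,147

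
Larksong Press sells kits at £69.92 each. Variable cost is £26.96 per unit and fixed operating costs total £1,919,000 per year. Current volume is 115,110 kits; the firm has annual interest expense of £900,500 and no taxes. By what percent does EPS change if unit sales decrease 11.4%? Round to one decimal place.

At 115,110 units, contribution = 115,110 × £42.96 = £4,945,125.60.
Subtracting fixed costs: EBIT = £4,945,125.60 − £1,919,000 = £3,026,125.60.
Interest = £900,500.00, so EBIT − I = £2,125,625.60.
Degree of combined leverage = contribution ÷ (EBIT − I) = £4,945,125.60 ÷ £2,125,625.60 = 2.3264.
%ΔEPS = DCL × %ΔSales = 2.3264 × -11.4% = -26.5%.

-26.5%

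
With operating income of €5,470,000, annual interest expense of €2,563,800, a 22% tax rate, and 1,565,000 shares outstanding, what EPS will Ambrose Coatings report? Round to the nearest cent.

Interest = €2,563,800.00, so EBT = €5,470,000 − €2,563,800.00 = €2,906,200.00.
Net income = €2,906,200.00 × (1 − 0.22) = €2,266,836.00.
EPS = €2,266,836.00 ÷ 1,565,000 = €1.45.

€1.45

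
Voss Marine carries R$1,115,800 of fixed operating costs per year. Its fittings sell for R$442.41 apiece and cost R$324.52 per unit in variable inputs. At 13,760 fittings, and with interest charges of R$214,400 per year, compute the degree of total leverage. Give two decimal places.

5.56

Contribution at this volume is 13,760 × R$117.89 = R$1,622,166.40.
EBIT = R$1,622,166.40 − R$1,115,800 = R$506,366.40. Interest = R$214,400.00.
DOL = R$1,622,166.40 ÷ R$506,366.40 = 3.2035; DFL = R$506,366.40 ÷ R$291,966.40 = 1.7343.
DCL = DOL × DFL = 3.2035 × 1.7343 = 5.5558.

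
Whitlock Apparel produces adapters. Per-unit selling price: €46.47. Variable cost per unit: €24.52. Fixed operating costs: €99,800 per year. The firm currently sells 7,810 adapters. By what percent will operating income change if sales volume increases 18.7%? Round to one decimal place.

+44.8%

Contribution at this volume is 7,810 × €21.95 = €171,429.50.
Operating income = contribution − fixed costs = €171,429.50 − €99,800 = €71,629.50.
DOL = contribution ÷ EBIT = €171,429.50 ÷ €71,629.50 = 2.3933.
Operating income changes by 2.3933 × +18.7% = +44.8%.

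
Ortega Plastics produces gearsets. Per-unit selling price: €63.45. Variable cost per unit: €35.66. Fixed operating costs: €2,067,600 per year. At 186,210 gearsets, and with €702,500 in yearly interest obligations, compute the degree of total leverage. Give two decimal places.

At 186,210 units, contribution = 186,210 × €27.79 = €5,174,775.90.
EBIT = €5,174,775.90 − €2,067,600 = €3,107,175.90. Interest = €702,500.00.
DOL = €5,174,775.90 ÷ €3,107,175.90 = 1.6654; DFL = €3,107,175.90 ÷ €2,404,675.90 = 1.2921.
Combined leverage = 1.6654 × 1.2921 = 2.1519.

2.15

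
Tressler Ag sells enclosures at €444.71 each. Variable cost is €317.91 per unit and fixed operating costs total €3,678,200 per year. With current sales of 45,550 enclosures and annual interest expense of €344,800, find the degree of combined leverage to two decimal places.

At 45,550 units, contribution = 45,550 × €126.80 = €5,775,740.00.
EBIT = €5,775,740.00 − €3,678,200 = €2,097,540.00. Interest = €344,800.00.
DOL = €5,775,740.00 ÷ €2,097,540.00 = 2.7536; DFL = €2,097,540.00 ÷ €1,752,740.00 = 1.1967.
DCL = DOL × DFL = 2.7536 × 1.1967 = 3.2952.

3.30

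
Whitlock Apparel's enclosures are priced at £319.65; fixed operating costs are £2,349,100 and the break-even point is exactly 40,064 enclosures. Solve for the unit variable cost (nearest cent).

At break-even, FC = Q × (P − VC), so P − VC = £2,349,100 ÷ 40,064 = £58.6337.
Variable cost per unit = £319.65 − £58.6337 = £261.02.

£261.02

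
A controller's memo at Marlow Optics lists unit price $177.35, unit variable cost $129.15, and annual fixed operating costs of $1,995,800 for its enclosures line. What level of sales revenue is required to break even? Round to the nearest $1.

$7,343,467

CM per unit = $177.35 − $129.15 = $48.20; CM ratio = $48.20 / $177.35 = 0.2718.
Break-even revenue = fixed costs × price ÷ CM = $1,995,800 × $177.35 ÷ $48.20 = $7,343,467.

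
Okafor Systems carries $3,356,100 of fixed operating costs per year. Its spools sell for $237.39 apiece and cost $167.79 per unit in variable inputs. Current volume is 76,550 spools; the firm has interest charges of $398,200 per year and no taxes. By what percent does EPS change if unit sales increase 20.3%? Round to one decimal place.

+68.7%

At 76,550 units, contribution = 76,550 × $69.60 = $5,327,880.00.
Subtracting fixed costs: EBIT = $5,327,880.00 − $3,356,100 = $1,971,780.00.
Interest = $398,200.00, so EBIT − I = $1,573,580.00.
DCL = total CM / (EBIT − I) = $5,327,880.00 / $1,573,580.00 = 3.3858.
%ΔEPS = DCL × %ΔSales = 3.3858 × +20.3% = +68.7%.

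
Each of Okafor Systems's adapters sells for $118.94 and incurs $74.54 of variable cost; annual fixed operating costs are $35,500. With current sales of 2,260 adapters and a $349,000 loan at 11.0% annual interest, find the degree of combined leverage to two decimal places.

Total contribution margin = 2,260 × $44.40 = $100,344.00.
Subtracting fixed costs: EBIT = $100,344.00 − $35,500 = $64,844.00. Interest = $38,390.00.
DOL = $100,344.00 ÷ $64,844.00 = 1.5475; DFL = $64,844.00 ÷ $26,454.00 = 2.4512.
DCL = DOL × DFL = 1.5475 × 2.4512 = 3.7932.

3.79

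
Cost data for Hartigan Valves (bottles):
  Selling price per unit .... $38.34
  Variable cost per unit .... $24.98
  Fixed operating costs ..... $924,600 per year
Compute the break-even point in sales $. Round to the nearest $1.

$2,653,381

Contribution margin per unit = $38.34 − $24.98 = $13.36, a CM ratio of $13.36 ÷ $38.34 = 0.3485.
Break-even sales = FC ÷ CM ratio = $924,600 × $38.34 / $13.36 = $2,653,381.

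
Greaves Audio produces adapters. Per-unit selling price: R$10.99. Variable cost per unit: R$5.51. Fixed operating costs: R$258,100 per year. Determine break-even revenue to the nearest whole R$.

R$517,613

Contribution margin per unit = R$10.99 − R$5.51 = R$5.48, a CM ratio of R$5.48 ÷ R$10.99 = 0.4986.
Break-even sales = FC ÷ CM ratio = R$258,100 × R$10.99 / R$5.48 = R$517,613.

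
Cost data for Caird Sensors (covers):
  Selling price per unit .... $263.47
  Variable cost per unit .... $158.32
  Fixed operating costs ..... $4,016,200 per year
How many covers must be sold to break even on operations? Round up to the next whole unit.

38,195 covers

Each unit contributes $263.47 − $158.32 = $105.15.
Units to break even: $4,016,200 ÷ $105.15 = 38,194.96, rounded up to 38,195.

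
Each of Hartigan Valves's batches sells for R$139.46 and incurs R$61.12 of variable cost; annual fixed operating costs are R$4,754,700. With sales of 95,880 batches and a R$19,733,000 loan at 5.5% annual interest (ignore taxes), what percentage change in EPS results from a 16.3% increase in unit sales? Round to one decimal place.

Total contribution margin = 95,880 × R$78.34 = R$7,511,239.20.
Subtracting fixed costs: EBIT = R$7,511,239.20 − R$4,754,700 = R$2,756,539.20.
Interest = R$1,085,315.00, so EBIT − I = R$1,671,224.20.
DCL = total CM / (EBIT − I) = R$7,511,239.20 / R$1,671,224.20 = 4.4945.
%ΔEPS = DCL × %ΔSales = 4.4945 × +16.3% = +73.3%.

+73.3%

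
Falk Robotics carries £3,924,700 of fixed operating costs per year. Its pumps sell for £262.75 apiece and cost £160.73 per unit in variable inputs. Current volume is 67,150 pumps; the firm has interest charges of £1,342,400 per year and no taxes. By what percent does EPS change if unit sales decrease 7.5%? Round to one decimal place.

Total contribution margin = 67,150 × £102.02 = £6,850,643.00.
Operating income = contribution − fixed costs = £6,850,643.00 − £3,924,700 = £2,925,943.00.
After interest of £1,342,400.00, pre-tax earnings = £1,583,543.00.
DCL = total CM / (EBIT − I) = £6,850,643.00 / £1,583,543.00 = 4.3261.
%ΔEPS = DCL × %ΔSales = 4.3261 × -7.5% = -32.4%.

-32.4%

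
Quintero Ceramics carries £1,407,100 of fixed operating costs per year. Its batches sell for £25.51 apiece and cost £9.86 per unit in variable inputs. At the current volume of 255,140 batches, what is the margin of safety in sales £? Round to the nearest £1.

£4,215,003

Unit CM = price − variable cost = £25.51 − £9.86 = £15.65. Break-even units = £1,407,100 ÷ £15.65 = 89,910.54; break-even revenue = 89,910.54 × £25.51 = £2,293,617.96.
Current sales = 255,140 × £25.51 = £6,508,621.40.
Margin of safety = £6,508,621.40 − £2,293,617.96 = £4,215,003.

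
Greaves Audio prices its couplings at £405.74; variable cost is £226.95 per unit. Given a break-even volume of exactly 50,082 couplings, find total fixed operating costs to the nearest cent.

Unit CM = price − variable cost = £405.74 − £226.95 = £178.79.
Since BE = FC / CM, FC = 50,082 × £178.79 = £8,954,160.78.

£8,954,160.78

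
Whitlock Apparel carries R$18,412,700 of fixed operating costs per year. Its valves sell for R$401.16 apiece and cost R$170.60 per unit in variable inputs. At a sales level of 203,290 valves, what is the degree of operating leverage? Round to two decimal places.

1.65

Total contribution margin = 203,290 × R$230.56 = R$46,870,542.40.
Subtracting fixed costs: EBIT = R$46,870,542.40 − R$18,412,700 = R$28,457,842.40.
DOL = contribution ÷ EBIT = R$46,870,542.40 ÷ R$28,457,842.40 = 1.6470.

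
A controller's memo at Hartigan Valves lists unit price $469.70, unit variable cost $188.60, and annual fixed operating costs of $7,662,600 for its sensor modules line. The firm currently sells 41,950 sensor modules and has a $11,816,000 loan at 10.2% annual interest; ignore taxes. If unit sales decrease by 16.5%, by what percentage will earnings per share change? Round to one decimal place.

-66.5%

At 41,950 units, contribution = 41,950 × $281.10 = $11,792,145.00.
EBIT = $11,792,145.00 − $7,662,600 = $4,129,545.00.
Interest = $1,205,232.00, so EBIT − I = $2,924,313.00.
DCL = total CM / (EBIT − I) = $11,792,145.00 / $2,924,313.00 = 4.0324.
%ΔEPS = DCL × %ΔSales = 4.0324 × -16.5% = -66.5%.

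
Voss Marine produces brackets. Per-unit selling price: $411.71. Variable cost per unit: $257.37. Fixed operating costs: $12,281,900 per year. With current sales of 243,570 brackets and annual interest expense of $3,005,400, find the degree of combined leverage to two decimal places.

1.69

Contribution at this volume is 243,570 × $154.34 = $37,592,593.80.
Operating income = contribution − fixed costs = $37,592,593.80 − $12,281,900 = $25,310,693.80. Interest = $3,005,400.00.
DOL = $37,592,593.80 ÷ $25,310,693.80 = 1.4852; DFL = $25,310,693.80 ÷ $22,305,293.80 = 1.1347.
DCL = DOL × DFL = 1.4852 × 1.1347 = 1.6853.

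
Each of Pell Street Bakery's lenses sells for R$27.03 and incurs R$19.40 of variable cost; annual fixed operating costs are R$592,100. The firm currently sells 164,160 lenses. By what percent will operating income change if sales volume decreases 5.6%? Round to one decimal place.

-10.6%

At 164,160 units, contribution = 164,160 × R$7.63 = R$1,252,540.80.
EBIT = R$1,252,540.80 − R$592,100 = R$660,440.80.
So DOL = total CM / EBIT = R$1,252,540.80 / R$660,440.80 = 1.8965.
So EBIT moves 1.8965 × (-5.6%) = -10.6%.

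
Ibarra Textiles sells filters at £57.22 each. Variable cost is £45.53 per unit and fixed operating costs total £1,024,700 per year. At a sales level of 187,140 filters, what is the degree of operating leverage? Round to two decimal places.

At 187,140 units, contribution = 187,140 × £11.69 = £2,187,666.60.
EBIT = £2,187,666.60 − £1,024,700 = £1,162,966.60.
DOL = contribution ÷ EBIT = £2,187,666.60 ÷ £1,162,966.60 = 1.8811.

1.88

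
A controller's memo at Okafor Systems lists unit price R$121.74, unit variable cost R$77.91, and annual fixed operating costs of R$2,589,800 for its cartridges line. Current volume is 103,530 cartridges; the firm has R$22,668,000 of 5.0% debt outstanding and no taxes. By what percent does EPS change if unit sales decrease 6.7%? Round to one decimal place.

-37.3%

At 103,530 units, contribution = 103,530 × R$43.83 = R$4,537,719.90.
Subtracting fixed costs: EBIT = R$4,537,719.90 − R$2,589,800 = R$1,947,919.90.
After interest of R$1,133,400.00, pre-tax earnings = R$814,519.90.
DCL = total CM / (EBIT − I) = R$4,537,719.90 / R$814,519.90 = 5.5710.
EPS therefore changes by 5.5710 × (-6.7%) = -37.3%.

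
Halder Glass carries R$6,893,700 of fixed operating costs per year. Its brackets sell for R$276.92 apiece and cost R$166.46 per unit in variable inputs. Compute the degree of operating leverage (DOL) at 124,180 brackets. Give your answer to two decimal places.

Total contribution margin = 124,180 × R$110.46 = R$13,716,922.80.
Subtracting fixed costs: EBIT = R$13,716,922.80 − R$6,893,700 = R$6,823,222.80.
DOL = contribution ÷ EBIT = R$13,716,922.80 ÷ R$6,823,222.80 = 2.0103.

2.01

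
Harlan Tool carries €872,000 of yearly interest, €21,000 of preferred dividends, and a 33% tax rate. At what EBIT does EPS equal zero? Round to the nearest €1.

€903,343

Preferred dividends are paid after tax, so their pre-tax equivalent is €21,000 ÷ (1 − 0.33) = €31,343.28.
Financial break-even EBIT = interest + D_p ÷ (1 − t) = €872,000 + €31,343.28 = €903,343.28.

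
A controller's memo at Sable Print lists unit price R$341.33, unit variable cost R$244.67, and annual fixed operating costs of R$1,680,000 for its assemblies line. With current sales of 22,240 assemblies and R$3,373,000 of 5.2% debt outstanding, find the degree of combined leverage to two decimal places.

7.30

At 22,240 units, contribution = 22,240 × R$96.66 = R$2,149,718.40.
Operating income = contribution − fixed costs = R$2,149,718.40 − R$1,680,000 = R$469,718.40. Interest = R$175,396.00, so EBIT − I = R$294,322.40.
Degree of total leverage = total CM / (EBIT − interest) = R$2,149,718.40 / R$294,322.40 = 7.3040.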